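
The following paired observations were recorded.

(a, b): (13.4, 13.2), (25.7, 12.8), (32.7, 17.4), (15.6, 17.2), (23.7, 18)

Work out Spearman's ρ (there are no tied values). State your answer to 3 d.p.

0.200

Rank a: 1, 4, 5, 2, 3
Rank b: 2, 1, 4, 3, 5
d = rank(a) − rank(b): -1, 3, 1, -1, -2; Σd² = 16
ρ = 1 − 6Σd² / [n(n²−1)] = 1 − 6×16 / (5×24) = 1 − 96/120 ≈ 0.200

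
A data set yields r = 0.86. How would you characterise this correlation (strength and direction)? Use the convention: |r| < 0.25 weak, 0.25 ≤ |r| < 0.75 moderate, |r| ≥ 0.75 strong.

strong positive

r = 0.86 > 0 so the relationship is positive.
|r| = 0.86, which falls in the strong range.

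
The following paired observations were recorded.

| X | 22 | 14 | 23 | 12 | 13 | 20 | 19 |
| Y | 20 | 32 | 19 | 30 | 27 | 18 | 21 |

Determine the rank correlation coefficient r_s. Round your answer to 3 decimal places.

Rank X: 6, 3, 7, 1, 2, 5, 4
Rank Y: 3, 7, 2, 6, 5, 1, 4
d = rank(X) − rank(Y): 3, -4, 5, -5, -3, 4, 0; Σd² = 100
ρ = 1 − 6Σd² / [n(n²−1)] = 1 − 6×100 / (7×48) = 1 − 600/336 ≈ -0.786

-0.786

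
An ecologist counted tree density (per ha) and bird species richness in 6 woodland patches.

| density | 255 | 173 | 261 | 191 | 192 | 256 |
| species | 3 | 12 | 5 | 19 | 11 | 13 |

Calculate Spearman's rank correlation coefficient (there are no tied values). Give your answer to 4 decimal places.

Rank density: 4, 1, 6, 2, 3, 5
Rank species: 1, 4, 2, 6, 3, 5
d = rank(density) − rank(species): 3, -3, 4, -4, 0, 0; Σd² = 50
ρ = 1 − 6Σd² / [n(n²−1)] = 1 − 6×50 / (6×35) = 1 − 300/210 ≈ -0.4286

-0.4286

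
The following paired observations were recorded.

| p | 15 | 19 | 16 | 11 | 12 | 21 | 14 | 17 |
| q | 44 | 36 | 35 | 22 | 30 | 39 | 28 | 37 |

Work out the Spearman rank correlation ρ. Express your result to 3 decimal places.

Rank p: 4, 7, 5, 1, 2, 8, 3, 6
Rank q: 8, 5, 4, 1, 3, 7, 2, 6
d = rank(p) − rank(q): -4, 2, 1, 0, -1, 1, 1, 0; Σd² = 24
ρ = 1 − 6Σd² / [n(n²−1)] = 1 − 6×24 / (8×63) = 1 − 144/504 ≈ 0.714

0.714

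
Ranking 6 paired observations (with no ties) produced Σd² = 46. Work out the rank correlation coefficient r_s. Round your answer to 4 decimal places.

-0.3143

ρ = 1 − 6Σd² / [n(n²−1)] = 1 − 6×46 / (6×35)
  = 1 − 276/210 = 1 − 1.31429 ≈ -0.3143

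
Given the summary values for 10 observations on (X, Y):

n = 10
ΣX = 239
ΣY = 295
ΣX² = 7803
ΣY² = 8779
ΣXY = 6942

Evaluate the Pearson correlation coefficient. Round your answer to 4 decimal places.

-0.2713

r = (nΣXY − ΣXΣY) / √[(nΣX² − (ΣX)²)(nΣY² − (ΣY)²)]
Numerator: 10×6942 − 239×295 = -1085
Denominator: √[(78030 − 57121)(87790 − 87025)] = √[20909 × 765] = 3999.4231
r = -1085 / 3999.4231 ≈ -0.2713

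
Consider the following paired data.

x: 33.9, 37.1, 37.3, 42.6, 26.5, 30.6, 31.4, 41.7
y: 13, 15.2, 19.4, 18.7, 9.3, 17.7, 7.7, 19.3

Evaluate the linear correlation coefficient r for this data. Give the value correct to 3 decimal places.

0.736

n = 8, Σx = 281.1, Σy = 120.3, Σx² = 10095.13, Σy² = 1957.65, Σxy = 4359.52
nΣxy − ΣxΣy = 34876.16 − 33816.33 = 1059.83
nΣx² − (Σx)² = 80761.04 − 79017.21 = 1743.83; nΣy² − (Σy)² = 15661.2 − 14472.09 = 1189.11
r = 1059.83 / √(1743.83 × 1189.11) = 1059.83 / 1440.0020 ≈ 0.736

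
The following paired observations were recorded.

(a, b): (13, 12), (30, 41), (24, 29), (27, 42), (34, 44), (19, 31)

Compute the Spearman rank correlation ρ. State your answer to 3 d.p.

0.886

Rank a: 1, 5, 3, 4, 6, 2
Rank b: 1, 4, 2, 5, 6, 3
d = rank(a) − rank(b): 0, 1, 1, -1, 0, -1; Σd² = 4
ρ = 1 − 6Σd² / [n(n²−1)] = 1 − 6×4 / (6×35) = 1 − 24/210 ≈ 0.886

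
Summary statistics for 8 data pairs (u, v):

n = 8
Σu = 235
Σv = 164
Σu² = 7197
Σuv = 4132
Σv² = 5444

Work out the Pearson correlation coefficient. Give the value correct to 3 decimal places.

r = (nΣuv − ΣuΣv) / √[(nΣu² − (Σu)²)(nΣv² − (Σv)²)]
Numerator: 8×4132 − 235×164 = -5484
Denominator: √[(57576 − 55225)(43552 − 26896)] = √[2351 × 16656] = 6257.6558
r = -5484 / 6257.6558 ≈ -0.876

-0.876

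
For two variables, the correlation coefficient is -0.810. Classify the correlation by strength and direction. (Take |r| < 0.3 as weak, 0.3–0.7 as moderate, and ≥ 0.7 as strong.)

r = -0.810 < 0 so the relationship is negative.
|r| = 0.810, which falls in the strong range.

strong negative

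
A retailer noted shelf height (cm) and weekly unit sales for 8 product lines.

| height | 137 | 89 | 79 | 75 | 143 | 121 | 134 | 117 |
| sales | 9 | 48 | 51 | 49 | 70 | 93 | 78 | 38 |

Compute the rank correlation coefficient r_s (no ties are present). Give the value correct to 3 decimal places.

Rank height: 7, 3, 2, 1, 8, 5, 6, 4
Rank sales: 1, 3, 5, 4, 6, 8, 7, 2
d = rank(height) − rank(sales): 6, 0, -3, -3, 2, -3, -1, 2; Σd² = 72
ρ = 1 − 6Σd² / [n(n²−1)] = 1 − 6×72 / (8×63) = 1 − 432/504 ≈ 0.143

0.143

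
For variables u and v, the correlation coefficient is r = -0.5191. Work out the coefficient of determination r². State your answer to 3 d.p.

0.269

r² = (-0.5191)² = 0.269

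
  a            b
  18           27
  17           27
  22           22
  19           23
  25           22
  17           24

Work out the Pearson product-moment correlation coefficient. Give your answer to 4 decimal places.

n = 6, Σa = 118, Σb = 145, Σa² = 2372, Σb² = 3531, Σab = 2824
nΣab − ΣaΣb = 16944 − 17110 = -166
nΣa² − (Σa)² = 14232 − 13924 = 308; nΣb² − (Σb)² = 21186 − 21025 = 161
r = -166 / √(308 × 161) = -166 / 222.6836 ≈ -0.7455

-0.7455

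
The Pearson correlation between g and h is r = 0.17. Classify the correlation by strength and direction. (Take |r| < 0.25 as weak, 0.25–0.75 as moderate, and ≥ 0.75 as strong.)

r = 0.17 > 0 so the relationship is positive.
|r| = 0.17, which falls in the weak range.

weak positive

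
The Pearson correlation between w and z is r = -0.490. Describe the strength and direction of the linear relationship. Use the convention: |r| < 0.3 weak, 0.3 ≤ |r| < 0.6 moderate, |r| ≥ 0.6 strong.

moderate negative

r = -0.490 < 0 so the relationship is negative.
|r| = 0.490, which falls in the moderate range.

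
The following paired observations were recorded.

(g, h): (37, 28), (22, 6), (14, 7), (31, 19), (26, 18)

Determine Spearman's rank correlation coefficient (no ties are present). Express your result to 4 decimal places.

0.9000

Rank g: 5, 2, 1, 4, 3
Rank h: 5, 1, 2, 4, 3
d = rank(g) − rank(h): 0, 1, -1, 0, 0; Σd² = 2
ρ = 1 − 6Σd² / [n(n²−1)] = 1 − 6×2 / (5×24) = 1 − 12/120 ≈ 0.9000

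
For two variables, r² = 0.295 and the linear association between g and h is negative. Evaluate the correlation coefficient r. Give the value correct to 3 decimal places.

|r| = √0.295 = 0.543
The association is negative, so r = −0.543.

-0.543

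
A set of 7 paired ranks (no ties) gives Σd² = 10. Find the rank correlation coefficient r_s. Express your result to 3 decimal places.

ρ = 1 − 6Σd² / [n(n²−1)] = 1 − 6×10 / (7×48)
  = 1 − 60/336 = 1 − 0.1786 ≈ 0.821

0.821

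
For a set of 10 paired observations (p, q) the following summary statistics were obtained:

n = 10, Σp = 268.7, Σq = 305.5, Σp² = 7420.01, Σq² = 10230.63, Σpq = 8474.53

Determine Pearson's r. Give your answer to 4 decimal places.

r = (nΣpq − ΣpΣq) / √[(nΣp² − (Σp)²)(nΣq² − (Σq)²)]
Numerator: 10×8474.53 − 268.7×305.5 = 2657.45
Denominator: √[(74200.1 − 72199.69)(102306.3 − 93330.25)] = √[2000.41 × 8976.05] = 4237.4261
r = 2657.45 / 4237.4261 ≈ 0.6271

0.6271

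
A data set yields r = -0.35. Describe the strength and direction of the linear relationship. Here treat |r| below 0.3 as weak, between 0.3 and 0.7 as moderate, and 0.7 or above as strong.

moderate negative

r = -0.35 < 0 so the relationship is negative.
|r| = 0.35, which falls in the moderate range.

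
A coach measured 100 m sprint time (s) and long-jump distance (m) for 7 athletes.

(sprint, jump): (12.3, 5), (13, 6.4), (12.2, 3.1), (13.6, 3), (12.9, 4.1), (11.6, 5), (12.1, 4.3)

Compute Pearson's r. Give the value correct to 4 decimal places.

-0.1862

n = 7, Σx = 87.7, Σy = 30.9, Σx² = 1101.47, Σy² = 144.87, Σxy = 386.24
nΣxy − ΣxΣy = 2703.68 − 2709.93 = -6.25
nΣx² − (Σx)² = 7710.29 − 7691.29 = 19; nΣy² − (Σy)² = 1014.09 − 954.81 = 59.28
r = -6.25 / √(19 × 59.28) = -6.25 / 33.5607 ≈ -0.1862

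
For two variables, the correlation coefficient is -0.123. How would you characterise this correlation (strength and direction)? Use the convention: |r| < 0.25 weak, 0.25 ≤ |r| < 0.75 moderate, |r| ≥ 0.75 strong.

weak negative

r = -0.123 < 0 so the relationship is negative.
|r| = 0.123, which falls in the weak range.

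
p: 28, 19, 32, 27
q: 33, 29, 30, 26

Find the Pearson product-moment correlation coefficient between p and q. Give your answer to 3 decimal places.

0.212

n = 4, Σp = 106, Σq = 118, Σp² = 2898, Σq² = 3506, Σpq = 3137
nΣpq − ΣpΣq = 12548 − 12508 = 40
nΣp² − (Σp)² = 11592 − 11236 = 356; nΣq² − (Σq)² = 14024 − 13924 = 100
r = 40 / √(356 × 100) = 40 / 188.6796 ≈ 0.212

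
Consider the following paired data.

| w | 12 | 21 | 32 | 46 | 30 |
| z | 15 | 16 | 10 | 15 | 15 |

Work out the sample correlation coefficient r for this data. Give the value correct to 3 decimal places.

-0.215

n = 5, Σw = 141, Σz = 71, Σw² = 4625, Σz² = 1031, Σwz = 1976
nΣwz − ΣwΣz = 9880 − 10011 = -131
nΣw² − (Σw)² = 23125 − 19881 = 3244; nΣz² − (Σz)² = 5155 − 5041 = 114
r = -131 / √(3244 × 114) = -131 / 608.1250 ≈ -0.215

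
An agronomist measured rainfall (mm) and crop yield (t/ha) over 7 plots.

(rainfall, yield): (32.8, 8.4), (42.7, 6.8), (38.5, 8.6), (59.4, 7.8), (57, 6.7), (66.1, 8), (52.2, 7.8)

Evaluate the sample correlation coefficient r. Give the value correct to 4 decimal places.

-0.3153

n = 7, Σx = 348.7, Σy = 54.1, Σx² = 18252.79, Σy² = 421.33, Σxy = 2678.16
nΣxy − ΣxΣy = 18747.12 − 18864.67 = -117.55
nΣx² − (Σx)² = 127769.53 − 121591.69 = 6177.84; nΣy² − (Σy)² = 2949.31 − 2926.81 = 22.5
r = -117.55 / √(6177.84 × 22.5) = -117.55 / 372.8289 ≈ -0.3153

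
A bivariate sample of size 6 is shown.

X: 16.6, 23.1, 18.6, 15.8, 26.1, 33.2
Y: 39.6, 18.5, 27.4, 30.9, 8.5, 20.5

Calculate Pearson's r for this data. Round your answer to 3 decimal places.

-0.687

n = 6, ΣX = 133.4, ΣY = 145.4, ΣX² = 3188.22, ΣY² = 4108.48, ΣXY = 2985.02
nΣXY − ΣXΣY = 17910.12 − 19396.36 = -1486.24
nΣX² − (ΣX)² = 19129.32 − 17795.56 = 1333.76; nΣY² − (ΣY)² = 24650.88 − 21141.16 = 3509.72
r = -1486.24 / √(1333.76 × 3509.72) = -1486.24 / 2163.5906 ≈ -0.687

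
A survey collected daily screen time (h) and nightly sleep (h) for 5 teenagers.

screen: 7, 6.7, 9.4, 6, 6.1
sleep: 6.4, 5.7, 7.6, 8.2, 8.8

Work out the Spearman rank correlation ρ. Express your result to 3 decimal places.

Rank screen: 4, 3, 5, 1, 2
Rank sleep: 2, 1, 3, 4, 5
d = rank(screen) − rank(sleep): 2, 2, 2, -3, -3; Σd² = 30
ρ = 1 − 6Σd² / [n(n²−1)] = 1 − 6×30 / (5×24) = 1 − 180/120 ≈ -0.500

-0.500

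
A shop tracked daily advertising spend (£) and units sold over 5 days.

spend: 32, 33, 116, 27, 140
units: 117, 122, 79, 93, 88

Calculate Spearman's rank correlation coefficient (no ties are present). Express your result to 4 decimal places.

Rank spend: 2, 3, 4, 1, 5
Rank units: 4, 5, 1, 3, 2
d = rank(spend) − rank(units): -2, -2, 3, -2, 3; Σd² = 30
ρ = 1 − 6Σd² / [n(n²−1)] = 1 − 6×30 / (5×24) = 1 − 180/120 ≈ -0.5000

-0.5000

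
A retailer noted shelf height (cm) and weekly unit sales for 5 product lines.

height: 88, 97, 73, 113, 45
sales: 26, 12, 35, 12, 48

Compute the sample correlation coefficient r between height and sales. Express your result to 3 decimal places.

-0.967

n = 5, Σx = 416, Σy = 133, Σx² = 37276, Σy² = 4493, Σxy = 9523
nΣxy − ΣxΣy = 47615 − 55328 = -7713
nΣx² − (Σx)² = 186380 − 173056 = 13324; nΣy² − (Σy)² = 22465 − 17689 = 4776
r = -7713 / √(13324 × 4776) = -7713 / 7977.1815 ≈ -0.967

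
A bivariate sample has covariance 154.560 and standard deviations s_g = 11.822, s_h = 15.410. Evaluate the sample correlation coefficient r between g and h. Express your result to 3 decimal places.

r = Cov(g,h) / (s_g · s_h) = 154.560 / (11.822 × 15.410)
  = 154.560 / 182.1770 ≈ 0.848

0.848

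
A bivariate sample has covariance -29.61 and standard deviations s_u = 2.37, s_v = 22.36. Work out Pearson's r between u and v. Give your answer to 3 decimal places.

-0.559

r = Cov(u,v) / (s_u · s_v) = -29.61 / (2.37 × 22.36)
  = -29.61 / 52.9932 ≈ -0.559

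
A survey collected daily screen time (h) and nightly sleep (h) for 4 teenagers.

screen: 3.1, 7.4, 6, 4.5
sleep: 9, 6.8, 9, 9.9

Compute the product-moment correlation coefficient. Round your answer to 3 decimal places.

n = 4, Σx = 21, Σy = 34.7, Σx² = 120.62, Σy² = 306.25, Σxy = 176.77
nΣxy − ΣxΣy = 707.08 − 728.7 = -21.62
nΣx² − (Σx)² = 482.48 − 441 = 41.48; nΣy² − (Σy)² = 1225 − 1204.09 = 20.91
r = -21.62 / √(41.48 × 20.91) = -21.62 / 29.4508 ≈ -0.734

-0.734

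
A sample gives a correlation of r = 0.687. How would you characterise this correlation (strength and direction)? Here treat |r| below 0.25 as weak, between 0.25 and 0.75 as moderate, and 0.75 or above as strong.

r = 0.687 > 0 so the relationship is positive.
|r| = 0.687, which falls in the moderate range.

moderate positive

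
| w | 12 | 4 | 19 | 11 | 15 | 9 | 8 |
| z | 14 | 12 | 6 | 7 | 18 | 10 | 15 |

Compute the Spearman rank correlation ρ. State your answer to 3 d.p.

-0.179

Rank w: 5, 1, 7, 4, 6, 3, 2
Rank z: 5, 4, 1, 2, 7, 3, 6
d = rank(w) − rank(z): 0, -3, 6, 2, -1, 0, -4; Σd² = 66
ρ = 1 − 6Σd² / [n(n²−1)] = 1 − 6×66 / (7×48) = 1 − 396/336 ≈ -0.179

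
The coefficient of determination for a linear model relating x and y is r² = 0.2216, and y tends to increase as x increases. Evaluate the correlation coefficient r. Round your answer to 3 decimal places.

0.471

|r| = √0.2216 = 0.471
The association is positive, so r = 0.471.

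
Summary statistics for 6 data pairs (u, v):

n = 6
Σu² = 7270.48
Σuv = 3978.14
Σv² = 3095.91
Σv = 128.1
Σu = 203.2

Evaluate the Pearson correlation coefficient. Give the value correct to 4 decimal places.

r = (nΣuv − ΣuΣv) / √[(nΣu² − (Σu)²)(nΣv² − (Σv)²)]
Numerator: 6×3978.14 − 203.2×128.1 = -2161.08
Denominator: √[(43622.88 − 41290.24)(18575.46 − 16409.61)] = √[2332.64 × 2165.85] = 2247.6985
r = -2161.08 / 2247.6985 ≈ -0.9615

-0.9615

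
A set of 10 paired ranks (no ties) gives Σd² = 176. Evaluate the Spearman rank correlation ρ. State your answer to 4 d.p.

-0.0667

ρ = 1 − 6Σd² / [n(n²−1)] = 1 − 6×176 / (10×99)
  = 1 − 1056/990 = 1 − 1.06667 ≈ -0.0667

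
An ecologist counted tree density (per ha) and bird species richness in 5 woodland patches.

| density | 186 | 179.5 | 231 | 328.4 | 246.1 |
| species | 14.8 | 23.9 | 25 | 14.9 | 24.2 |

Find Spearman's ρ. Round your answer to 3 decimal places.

Rank density: 2, 1, 3, 5, 4
Rank species: 1, 3, 5, 2, 4
d = rank(density) − rank(species): 1, -2, -2, 3, 0; Σd² = 18
ρ = 1 − 6Σd² / [n(n²−1)] = 1 − 6×18 / (5×24) = 1 − 108/120 ≈ 0.100

0.100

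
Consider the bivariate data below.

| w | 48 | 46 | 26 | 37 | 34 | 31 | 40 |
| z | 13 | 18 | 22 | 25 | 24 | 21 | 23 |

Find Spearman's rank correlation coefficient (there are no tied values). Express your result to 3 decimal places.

Rank w: 7, 6, 1, 4, 3, 2, 5
Rank z: 1, 2, 4, 7, 6, 3, 5
d = rank(w) − rank(z): 6, 4, -3, -3, -3, -1, 0; Σd² = 80
ρ = 1 − 6Σd² / [n(n²−1)] = 1 − 6×80 / (7×48) = 1 − 480/336 ≈ -0.429

-0.429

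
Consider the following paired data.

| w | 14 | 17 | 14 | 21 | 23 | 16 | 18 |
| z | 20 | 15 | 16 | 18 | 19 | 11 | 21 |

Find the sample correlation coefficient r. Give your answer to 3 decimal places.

0.276

n = 7, Σw = 123, Σz = 120, Σw² = 2231, Σz² = 2128, Σwz = 2128
nΣwz − ΣwΣz = 14896 − 14760 = 136
nΣw² − (Σw)² = 15617 − 15129 = 488; nΣz² − (Σz)² = 14896 − 14400 = 496
r = 136 / √(488 × 496) = 136 / 491.9837 ≈ 0.276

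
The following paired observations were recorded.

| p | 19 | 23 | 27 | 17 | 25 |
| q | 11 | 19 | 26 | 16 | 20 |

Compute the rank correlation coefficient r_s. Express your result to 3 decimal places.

Rank p: 2, 3, 5, 1, 4
Rank q: 1, 3, 5, 2, 4
d = rank(p) − rank(q): 1, 0, 0, -1, 0; Σd² = 2
ρ = 1 − 6Σd² / [n(n²−1)] = 1 − 6×2 / (5×24) = 1 − 12/120 ≈ 0.900

0.900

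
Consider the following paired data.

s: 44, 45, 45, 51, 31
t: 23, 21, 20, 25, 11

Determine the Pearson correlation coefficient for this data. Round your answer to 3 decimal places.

0.965

n = 5, Σs = 216, Σt = 100, Σs² = 9548, Σt² = 2116, Σst = 4473
nΣst − ΣsΣt = 22365 − 21600 = 765
nΣs² − (Σs)² = 47740 − 46656 = 1084; nΣt² − (Σt)² = 10580 − 10000 = 580
r = 765 / √(1084 × 580) = 765 / 792.9187 ≈ 0.965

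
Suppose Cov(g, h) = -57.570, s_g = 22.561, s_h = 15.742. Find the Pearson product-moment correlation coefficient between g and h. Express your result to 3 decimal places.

-0.162

r = Cov(g,h) / (s_g · s_h) = -57.570 / (22.561 × 15.742)
  = -57.570 / 355.1553 ≈ -0.162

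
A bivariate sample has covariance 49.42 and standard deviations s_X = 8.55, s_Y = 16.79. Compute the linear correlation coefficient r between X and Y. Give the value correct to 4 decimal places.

r = Cov(X,Y) / (s_X · s_Y) = 49.42 / (8.55 × 16.79)
  = 49.42 / 143.5545 ≈ 0.3443

0.3443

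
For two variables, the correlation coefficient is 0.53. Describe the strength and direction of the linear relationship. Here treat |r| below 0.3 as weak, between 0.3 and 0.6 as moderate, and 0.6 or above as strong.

r = 0.53 > 0 so the relationship is positive.
|r| = 0.53, which falls in the moderate range.

moderate positive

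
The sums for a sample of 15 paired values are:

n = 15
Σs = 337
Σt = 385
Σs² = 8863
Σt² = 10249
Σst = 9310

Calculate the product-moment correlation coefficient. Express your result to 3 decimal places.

r = (nΣst − ΣsΣt) / √[(nΣs² − (Σs)²)(nΣt² − (Σt)²)]
Numerator: 15×9310 − 337×385 = 9905
Denominator: √[(132945 − 113569)(153735 − 148225)] = √[19376 × 5510] = 10332.5583
r = 9905 / 10332.5583 ≈ 0.959

0.959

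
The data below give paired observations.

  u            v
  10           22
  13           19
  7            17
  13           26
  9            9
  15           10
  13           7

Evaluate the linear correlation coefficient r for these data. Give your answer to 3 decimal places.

-0.091

n = 7, Σu = 80, Σv = 110, Σu² = 962, Σv² = 2040, Σuv = 1246
nΣuv − ΣuΣv = 8722 − 8800 = -78
nΣu² − (Σu)² = 6734 − 6400 = 334; nΣv² − (Σv)² = 14280 − 12100 = 2180
r = -78 / √(334 × 2180) = -78 / 853.2995 ≈ -0.091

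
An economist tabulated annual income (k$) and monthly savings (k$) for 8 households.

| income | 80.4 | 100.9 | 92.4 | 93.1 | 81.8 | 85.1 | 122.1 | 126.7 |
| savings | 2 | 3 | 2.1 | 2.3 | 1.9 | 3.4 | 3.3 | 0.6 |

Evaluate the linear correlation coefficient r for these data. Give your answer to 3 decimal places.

n = 8, Σx = 782.5, Σy = 18.6, Σx² = 78744.89, Σy² = 49.12, Σxy = 1795.38
nΣxy − ΣxΣy = 14363.04 − 14554.5 = -191.46
nΣx² − (Σx)² = 629959.12 − 612306.25 = 17652.87; nΣy² − (Σy)² = 392.96 − 345.96 = 47
r = -191.46 / √(17652.87 × 47) = -191.46 / 910.8704 ≈ -0.210

-0.210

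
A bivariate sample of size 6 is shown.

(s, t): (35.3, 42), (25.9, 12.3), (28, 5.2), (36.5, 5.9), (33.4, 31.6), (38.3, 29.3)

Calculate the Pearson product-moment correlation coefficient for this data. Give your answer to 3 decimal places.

n = 6, Σs = 197.4, Σt = 126.3, Σs² = 6615.6, Σt² = 3834.19, Σst = 4339.75
nΣst − ΣsΣt = 26038.5 − 24931.62 = 1106.88
nΣs² − (Σs)² = 39693.6 − 38966.76 = 726.84; nΣt² − (Σt)² = 23005.14 − 15951.69 = 7053.45
r = 1106.88 / √(726.84 × 7053.45) = 1106.88 / 2264.2283 ≈ 0.489

0.489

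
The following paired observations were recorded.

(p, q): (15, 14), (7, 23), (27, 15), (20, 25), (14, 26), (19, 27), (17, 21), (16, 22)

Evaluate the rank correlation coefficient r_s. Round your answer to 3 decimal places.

-0.071

Rank p: 3, 1, 8, 7, 2, 6, 5, 4
Rank q: 1, 5, 2, 6, 7, 8, 3, 4
d = rank(p) − rank(q): 2, -4, 6, 1, -5, -2, 2, 0; Σd² = 90
ρ = 1 − 6Σd² / [n(n²−1)] = 1 − 6×90 / (8×63) = 1 − 540/504 ≈ -0.071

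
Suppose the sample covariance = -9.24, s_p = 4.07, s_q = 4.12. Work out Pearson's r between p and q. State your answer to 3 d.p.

r = Cov(p,q) / (s_p · s_q) = -9.24 / (4.07 × 4.12)
  = -9.24 / 16.7684 ≈ -0.551

-0.551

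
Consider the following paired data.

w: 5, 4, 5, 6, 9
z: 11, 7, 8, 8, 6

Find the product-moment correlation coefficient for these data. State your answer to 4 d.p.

-0.4863

n = 5, Σw = 29, Σz = 40, Σw² = 183, Σz² = 334, Σwz = 225
nΣwz − ΣwΣz = 1125 − 1160 = -35
nΣw² − (Σw)² = 915 − 841 = 74; nΣz² − (Σz)² = 1670 − 1600 = 70
r = -35 / √(74 × 70) = -35 / 71.9722 ≈ -0.4863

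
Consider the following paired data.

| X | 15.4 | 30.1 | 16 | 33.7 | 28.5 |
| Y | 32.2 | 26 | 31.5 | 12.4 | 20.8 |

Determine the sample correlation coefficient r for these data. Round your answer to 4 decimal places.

-0.8880

n = 5, ΣX = 123.7, ΣY = 122.9, ΣX² = 3347.11, ΣY² = 3291.49, ΣXY = 2793.16
nΣXY − ΣXΣY = 13965.8 − 15202.73 = -1236.93
nΣX² − (ΣX)² = 16735.55 − 15301.69 = 1433.86; nΣY² − (ΣY)² = 16457.45 − 15104.41 = 1353.04
r = -1236.93 / √(1433.86 × 1353.04) = -1236.93 / 1392.8639 ≈ -0.8880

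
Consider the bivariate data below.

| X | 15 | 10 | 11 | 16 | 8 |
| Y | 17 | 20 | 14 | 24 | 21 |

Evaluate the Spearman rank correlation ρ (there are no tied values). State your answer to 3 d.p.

0.100

Rank X: 4, 2, 3, 5, 1
Rank Y: 2, 3, 1, 5, 4
d = rank(X) − rank(Y): 2, -1, 2, 0, -3; Σd² = 18
ρ = 1 − 6Σd² / [n(n²−1)] = 1 − 6×18 / (5×24) = 1 − 108/120 ≈ 0.100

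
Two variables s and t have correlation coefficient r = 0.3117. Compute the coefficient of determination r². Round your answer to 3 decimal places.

r² = (0.3117)² = 0.097

0.097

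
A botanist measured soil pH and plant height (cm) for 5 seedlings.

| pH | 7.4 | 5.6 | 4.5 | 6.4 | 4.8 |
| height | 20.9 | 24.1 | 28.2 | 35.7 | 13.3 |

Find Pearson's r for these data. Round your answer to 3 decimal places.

0.187

n = 5, Σx = 28.7, Σy = 122.2, Σx² = 170.37, Σy² = 3264.24, Σxy = 708.84
nΣxy − ΣxΣy = 3544.2 − 3507.14 = 37.06
nΣx² − (Σx)² = 851.85 − 823.69 = 28.16; nΣy² − (Σy)² = 16321.2 − 14932.84 = 1388.36
r = 37.06 / √(28.16 × 1388.36) = 37.06 / 197.7276 ≈ 0.187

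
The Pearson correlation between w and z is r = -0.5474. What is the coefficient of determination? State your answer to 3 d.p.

r² = (-0.5474)² = 0.300

0.300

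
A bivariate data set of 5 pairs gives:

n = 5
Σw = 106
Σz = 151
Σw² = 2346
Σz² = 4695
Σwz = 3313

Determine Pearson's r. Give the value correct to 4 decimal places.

0.9688

r = (nΣwz − ΣwΣz) / √[(nΣw² − (Σw)²)(nΣz² − (Σz)²)]
Numerator: 5×3313 − 106×151 = 559
Denominator: √[(11730 − 11236)(23475 − 22801)] = √[494 × 674] = 577.0234
r = 559 / 577.0234 ≈ 0.9688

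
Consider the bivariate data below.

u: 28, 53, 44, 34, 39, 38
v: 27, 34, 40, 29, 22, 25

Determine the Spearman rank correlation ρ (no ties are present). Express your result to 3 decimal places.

Rank u: 1, 6, 5, 2, 4, 3
Rank v: 3, 5, 6, 4, 1, 2
d = rank(u) − rank(v): -2, 1, -1, -2, 3, 1; Σd² = 20
ρ = 1 − 6Σd² / [n(n²−1)] = 1 − 6×20 / (6×35) = 1 − 120/210 ≈ 0.429

0.429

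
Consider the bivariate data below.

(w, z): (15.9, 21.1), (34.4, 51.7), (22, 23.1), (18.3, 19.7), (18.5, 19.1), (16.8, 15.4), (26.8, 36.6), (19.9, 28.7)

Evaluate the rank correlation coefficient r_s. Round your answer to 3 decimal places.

0.810

Rank w: 1, 8, 6, 3, 4, 2, 7, 5
Rank z: 4, 8, 5, 3, 2, 1, 7, 6
d = rank(w) − rank(z): -3, 0, 1, 0, 2, 1, 0, -1; Σd² = 16
ρ = 1 − 6Σd² / [n(n²−1)] = 1 − 6×16 / (8×63) = 1 − 96/504 ≈ 0.810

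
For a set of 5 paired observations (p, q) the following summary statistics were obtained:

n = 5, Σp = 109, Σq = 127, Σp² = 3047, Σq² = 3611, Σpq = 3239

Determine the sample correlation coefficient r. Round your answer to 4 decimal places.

r = (nΣpq − ΣpΣq) / √[(nΣp² − (Σp)²)(nΣq² − (Σq)²)]
Numerator: 5×3239 − 109×127 = 2352
Denominator: √[(15235 − 11881)(18055 − 16129)] = √[3354 × 1926] = 2541.6144
r = 2352 / 2541.6144 ≈ 0.9254

0.9254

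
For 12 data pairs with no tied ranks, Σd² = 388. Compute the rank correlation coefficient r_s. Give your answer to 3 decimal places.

-0.357

ρ = 1 − 6Σd² / [n(n²−1)] = 1 − 6×388 / (12×143)
  = 1 − 2328/1716 = 1 − 1.3566 ≈ -0.357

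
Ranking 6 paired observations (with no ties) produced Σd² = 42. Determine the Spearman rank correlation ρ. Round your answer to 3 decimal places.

ρ = 1 − 6Σd² / [n(n²−1)] = 1 − 6×42 / (6×35)
  = 1 − 252/210 = 1 − 1.2000 ≈ -0.200

-0.200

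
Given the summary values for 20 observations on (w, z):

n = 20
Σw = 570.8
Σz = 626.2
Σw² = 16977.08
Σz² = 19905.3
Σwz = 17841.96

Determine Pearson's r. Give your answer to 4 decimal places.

r = (nΣwz − ΣwΣz) / √[(nΣw² − (Σw)²)(nΣz² − (Σz)²)]
Numerator: 20×17841.96 − 570.8×626.2 = -595.76
Denominator: √[(339541.6 − 325812.64)(398106 − 392126.44)] = √[13728.96 × 5979.56] = 9060.5265
r = -595.76 / 9060.5265 ≈ -0.0658

-0.0658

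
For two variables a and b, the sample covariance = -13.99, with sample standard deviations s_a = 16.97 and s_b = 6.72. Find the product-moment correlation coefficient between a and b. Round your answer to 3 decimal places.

r = Cov(a,b) / (s_a · s_b) = -13.99 / (16.97 × 6.72)
  = -13.99 / 114.0384 ≈ -0.123

-0.123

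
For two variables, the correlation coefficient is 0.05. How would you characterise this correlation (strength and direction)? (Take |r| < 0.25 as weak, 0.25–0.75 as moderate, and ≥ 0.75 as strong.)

weak positive

r = 0.05 > 0 so the relationship is positive.
|r| = 0.05, which falls in the weak range.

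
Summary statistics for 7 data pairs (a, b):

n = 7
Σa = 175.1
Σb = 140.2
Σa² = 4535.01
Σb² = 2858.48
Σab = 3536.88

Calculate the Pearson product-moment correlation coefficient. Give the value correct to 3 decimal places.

0.338

r = (nΣab − ΣaΣb) / √[(nΣa² − (Σa)²)(nΣb² − (Σb)²)]
Numerator: 7×3536.88 − 175.1×140.2 = 209.14
Denominator: √[(31745.07 − 30660.01)(20009.36 − 19656.04)] = √[1085.06 × 353.32] = 619.1715
r = 209.14 / 619.1715 ≈ 0.338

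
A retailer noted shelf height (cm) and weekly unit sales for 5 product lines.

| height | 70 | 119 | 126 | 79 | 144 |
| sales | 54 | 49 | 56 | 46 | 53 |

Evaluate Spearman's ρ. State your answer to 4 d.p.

0.2000

Rank height: 1, 3, 4, 2, 5
Rank sales: 4, 2, 5, 1, 3
d = rank(height) − rank(sales): -3, 1, -1, 1, 2; Σd² = 16
ρ = 1 − 6Σd² / [n(n²−1)] = 1 − 6×16 / (5×24) = 1 − 96/120 ≈ 0.2000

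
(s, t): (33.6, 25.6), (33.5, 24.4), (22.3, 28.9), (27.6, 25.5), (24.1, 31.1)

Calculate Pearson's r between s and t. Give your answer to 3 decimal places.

-0.828

n = 5, Σs = 141.1, Σt = 135.5, Σs² = 4091.07, Σt² = 3703.39, Σst = 3775.34
nΣst − ΣsΣt = 18876.7 − 19119.05 = -242.35
nΣs² − (Σs)² = 20455.35 − 19909.21 = 546.14; nΣt² − (Σt)² = 18516.95 − 18360.25 = 156.7
r = -242.35 / √(546.14 × 156.7) = -242.35 / 292.5408 ≈ -0.828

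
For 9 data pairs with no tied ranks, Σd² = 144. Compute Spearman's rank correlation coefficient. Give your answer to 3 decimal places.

ρ = 1 − 6Σd² / [n(n²−1)] = 1 − 6×144 / (9×80)
  = 1 − 864/720 = 1 − 1.2000 ≈ -0.200

-0.200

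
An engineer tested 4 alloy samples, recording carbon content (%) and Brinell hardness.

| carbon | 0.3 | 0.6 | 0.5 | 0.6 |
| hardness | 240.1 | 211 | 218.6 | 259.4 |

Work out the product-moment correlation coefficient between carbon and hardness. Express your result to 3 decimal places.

-0.106

n = 4, Σx = 2, Σy = 929.1, Σx² = 1.06, Σy² = 217243.33, Σxy = 463.57
nΣxy − ΣxΣy = 1854.28 − 1858.2 = -3.92
nΣx² − (Σx)² = 4.24 − 4 = 0.24; nΣy² − (Σy)² = 868973.32 − 863226.81 = 5746.51
r = -3.92 / √(0.24 × 5746.51) = -3.92 / 37.1371 ≈ -0.106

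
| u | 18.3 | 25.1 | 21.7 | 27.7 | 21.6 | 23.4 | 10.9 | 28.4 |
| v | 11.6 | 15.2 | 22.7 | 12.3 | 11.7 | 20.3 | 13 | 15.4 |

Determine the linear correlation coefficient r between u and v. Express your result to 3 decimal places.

n = 8, Σu = 177.1, Σv = 122.2, Σu² = 4142.57, Σv² = 1987.32, Σuv = 2733.9
nΣuv − ΣuΣv = 21871.2 − 21641.62 = 229.58
nΣu² − (Σu)² = 33140.56 − 31364.41 = 1776.15; nΣv² − (Σv)² = 15898.56 − 14932.84 = 965.72
r = 229.58 / √(1776.15 × 965.72) = 229.58 / 1309.6807 ≈ 0.175

0.175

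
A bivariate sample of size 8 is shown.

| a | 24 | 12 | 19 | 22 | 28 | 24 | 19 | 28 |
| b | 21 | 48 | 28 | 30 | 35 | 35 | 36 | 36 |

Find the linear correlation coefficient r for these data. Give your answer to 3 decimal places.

-0.461

n = 8, Σa = 176, Σb = 269, Σa² = 4070, Σb² = 9471, Σab = 5784
nΣab − ΣaΣb = 46272 − 47344 = -1072
nΣa² − (Σa)² = 32560 − 30976 = 1584; nΣb² − (Σb)² = 75768 − 72361 = 3407
r = -1072 / √(1584 × 3407) = -1072 / 2323.0773 ≈ -0.461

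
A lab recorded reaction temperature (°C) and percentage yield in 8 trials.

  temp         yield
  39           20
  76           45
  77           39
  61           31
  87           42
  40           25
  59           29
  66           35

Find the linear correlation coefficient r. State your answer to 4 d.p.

0.9436

n = 8, Σx = 505, Σy = 266, Σx² = 33953, Σy² = 9362, Σxy = 17769
nΣxy − ΣxΣy = 142152 − 134330 = 7822
nΣx² − (Σx)² = 271624 − 255025 = 16599; nΣy² − (Σy)² = 74896 − 70756 = 4140
r = 7822 / √(16599 × 4140) = 7822 / 8289.7443 ≈ 0.9436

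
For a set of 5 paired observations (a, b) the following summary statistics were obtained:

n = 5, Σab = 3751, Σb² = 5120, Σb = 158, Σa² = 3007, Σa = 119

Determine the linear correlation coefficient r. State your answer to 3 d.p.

-0.063

r = (nΣab − ΣaΣb) / √[(nΣa² − (Σa)²)(nΣb² − (Σb)²)]
Numerator: 5×3751 − 119×158 = -47
Denominator: √[(15035 − 14161)(25600 − 24964)] = √[874 × 636] = 745.5629
r = -47 / 745.5629 ≈ -0.063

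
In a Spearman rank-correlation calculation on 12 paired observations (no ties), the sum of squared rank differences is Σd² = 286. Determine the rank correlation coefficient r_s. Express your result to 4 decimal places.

ρ = 1 − 6Σd² / [n(n²−1)] = 1 − 6×286 / (12×143)
  = 1 − 1716/1716 = 1 − 1.00000 ≈ 0.0000

0.0000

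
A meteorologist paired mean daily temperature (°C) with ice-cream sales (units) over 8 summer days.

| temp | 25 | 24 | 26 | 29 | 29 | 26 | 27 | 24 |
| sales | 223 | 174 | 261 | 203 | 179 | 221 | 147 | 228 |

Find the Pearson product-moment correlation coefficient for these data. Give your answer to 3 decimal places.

n = 8, Σx = 210, Σy = 1636, Σx² = 5540, Σy² = 343810, Σxy = 42802
nΣxy − ΣxΣy = 342416 − 343560 = -1144
nΣx² − (Σx)² = 44320 − 44100 = 220; nΣy² − (Σy)² = 2750480 − 2676496 = 73984
r = -1144 / √(220 × 73984) = -1144 / 4034.4120 ≈ -0.284

-0.284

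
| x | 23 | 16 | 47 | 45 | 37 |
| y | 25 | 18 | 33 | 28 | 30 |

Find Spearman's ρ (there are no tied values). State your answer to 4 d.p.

Rank x: 2, 1, 5, 4, 3
Rank y: 2, 1, 5, 3, 4
d = rank(x) − rank(y): 0, 0, 0, 1, -1; Σd² = 2
ρ = 1 − 6Σd² / [n(n²−1)] = 1 − 6×2 / (5×24) = 1 − 12/120 ≈ 0.9000

0.9000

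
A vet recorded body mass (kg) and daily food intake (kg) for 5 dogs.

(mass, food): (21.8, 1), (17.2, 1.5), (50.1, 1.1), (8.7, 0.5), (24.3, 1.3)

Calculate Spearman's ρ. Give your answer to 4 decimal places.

0.3000

Rank mass: 3, 2, 5, 1, 4
Rank food: 2, 5, 3, 1, 4
d = rank(mass) − rank(food): 1, -3, 2, 0, 0; Σd² = 14
ρ = 1 − 6Σd² / [n(n²−1)] = 1 − 6×14 / (5×24) = 1 − 84/120 ≈ 0.3000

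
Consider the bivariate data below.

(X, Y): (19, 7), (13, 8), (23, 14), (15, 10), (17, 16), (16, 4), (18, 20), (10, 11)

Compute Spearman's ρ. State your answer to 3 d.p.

Rank X: 7, 2, 8, 3, 5, 4, 6, 1
Rank Y: 2, 3, 6, 4, 7, 1, 8, 5
d = rank(X) − rank(Y): 5, -1, 2, -1, -2, 3, -2, -4; Σd² = 64
ρ = 1 − 6Σd² / [n(n²−1)] = 1 − 6×64 / (8×63) = 1 − 384/504 ≈ 0.238

0.238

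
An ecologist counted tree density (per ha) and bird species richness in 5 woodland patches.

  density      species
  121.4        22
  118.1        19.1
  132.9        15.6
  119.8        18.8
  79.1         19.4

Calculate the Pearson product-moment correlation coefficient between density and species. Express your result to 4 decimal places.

-0.3038

n = 5, Σx = 571.3, Σy = 94.9, Σx² = 66956.83, Σy² = 1821.97, Σxy = 10786.53
nΣxy − ΣxΣy = 53932.65 − 54216.37 = -283.72
nΣx² − (Σx)² = 334784.15 − 326383.69 = 8400.46; nΣy² − (Σy)² = 9109.85 − 9006.01 = 103.84
r = -283.72 / √(8400.46 × 103.84) = -283.72 / 933.9720 ≈ -0.3038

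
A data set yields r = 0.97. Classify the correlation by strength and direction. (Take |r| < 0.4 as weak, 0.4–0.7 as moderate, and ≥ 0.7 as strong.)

r = 0.97 > 0 so the relationship is positive.
|r| = 0.97, which falls in the strong range.

strong positive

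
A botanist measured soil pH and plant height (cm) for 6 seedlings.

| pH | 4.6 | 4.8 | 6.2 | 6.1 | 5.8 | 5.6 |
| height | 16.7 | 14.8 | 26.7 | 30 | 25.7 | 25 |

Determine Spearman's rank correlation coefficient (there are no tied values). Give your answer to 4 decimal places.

0.8857

Rank pH: 1, 2, 6, 5, 4, 3
Rank height: 2, 1, 5, 6, 4, 3
d = rank(pH) − rank(height): -1, 1, 1, -1, 0, 0; Σd² = 4
ρ = 1 − 6Σd² / [n(n²−1)] = 1 − 6×4 / (6×35) = 1 − 24/210 ≈ 0.8857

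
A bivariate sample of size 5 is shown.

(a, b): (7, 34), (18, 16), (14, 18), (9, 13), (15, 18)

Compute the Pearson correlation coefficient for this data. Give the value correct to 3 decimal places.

n = 5, Σa = 63, Σb = 99, Σa² = 875, Σb² = 2229, Σab = 1165
nΣab − ΣaΣb = 5825 − 6237 = -412
nΣa² − (Σa)² = 4375 − 3969 = 406; nΣb² − (Σb)² = 11145 − 9801 = 1344
r = -412 / √(406 × 1344) = -412 / 738.6907 ≈ -0.558

-0.558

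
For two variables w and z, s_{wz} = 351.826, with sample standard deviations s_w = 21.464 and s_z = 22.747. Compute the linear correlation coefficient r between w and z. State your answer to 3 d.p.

0.721

r = Cov(w,z) / (s_w · s_z) = 351.826 / (21.464 × 22.747)
  = 351.826 / 488.2416 ≈ 0.721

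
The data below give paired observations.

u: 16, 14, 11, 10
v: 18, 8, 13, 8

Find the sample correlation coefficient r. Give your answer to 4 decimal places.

n = 4, Σu = 51, Σv = 47, Σu² = 673, Σv² = 621, Σuv = 623
nΣuv − ΣuΣv = 2492 − 2397 = 95
nΣu² − (Σu)² = 2692 − 2601 = 91; nΣv² − (Σv)² = 2484 − 2209 = 275
r = 95 / √(91 × 275) = 95 / 158.1929 ≈ 0.6005

0.6005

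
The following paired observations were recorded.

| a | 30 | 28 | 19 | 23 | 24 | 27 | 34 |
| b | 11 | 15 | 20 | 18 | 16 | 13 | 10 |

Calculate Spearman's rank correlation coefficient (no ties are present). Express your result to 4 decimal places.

-0.9643

Rank a: 6, 5, 1, 2, 3, 4, 7
Rank b: 2, 4, 7, 6, 5, 3, 1
d = rank(a) − rank(b): 4, 1, -6, -4, -2, 1, 6; Σd² = 110
ρ = 1 − 6Σd² / [n(n²−1)] = 1 − 6×110 / (7×48) = 1 − 660/336 ≈ -0.9643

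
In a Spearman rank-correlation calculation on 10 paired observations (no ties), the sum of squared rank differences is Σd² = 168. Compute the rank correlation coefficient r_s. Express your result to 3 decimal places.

ρ = 1 − 6Σd² / [n(n²−1)] = 1 − 6×168 / (10×99)
  = 1 − 1008/990 = 1 − 1.0182 ≈ -0.018

-0.018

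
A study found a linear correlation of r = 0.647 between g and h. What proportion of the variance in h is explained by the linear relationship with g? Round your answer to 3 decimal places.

0.419

r² = (0.647)² = 0.419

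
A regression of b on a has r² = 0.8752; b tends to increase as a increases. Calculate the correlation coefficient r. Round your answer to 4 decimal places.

0.9355

|r| = √0.8752 = 0.9355
The association is positive, so r = 0.9355.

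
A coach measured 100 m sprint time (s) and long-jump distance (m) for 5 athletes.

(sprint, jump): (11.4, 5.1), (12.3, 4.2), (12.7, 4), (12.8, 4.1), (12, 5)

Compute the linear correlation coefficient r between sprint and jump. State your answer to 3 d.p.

n = 5, Σx = 61.2, Σy = 22.4, Σx² = 750.38, Σy² = 101.46, Σxy = 273.08
nΣxy − ΣxΣy = 1365.4 − 1370.88 = -5.48
nΣx² − (Σx)² = 3751.9 − 3745.44 = 6.46; nΣy² − (Σy)² = 507.3 − 501.76 = 5.54
r = -5.48 / √(6.46 × 5.54) = -5.48 / 5.9823 ≈ -0.916

-0.916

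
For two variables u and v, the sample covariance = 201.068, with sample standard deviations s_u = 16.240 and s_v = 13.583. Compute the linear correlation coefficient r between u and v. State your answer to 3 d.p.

r = Cov(u,v) / (s_u · s_v) = 201.068 / (16.240 × 13.583)
  = 201.068 / 220.5879 ≈ 0.912

0.912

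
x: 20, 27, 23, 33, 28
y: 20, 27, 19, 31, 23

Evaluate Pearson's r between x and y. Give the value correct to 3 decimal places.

n = 5, Σx = 131, Σy = 120, Σx² = 3531, Σy² = 2980, Σxy = 3233
nΣxy − ΣxΣy = 16165 − 15720 = 445
nΣx² − (Σx)² = 17655 − 17161 = 494; nΣy² − (Σy)² = 14900 − 14400 = 500
r = 445 / √(494 × 500) = 445 / 496.9909 ≈ 0.895

0.895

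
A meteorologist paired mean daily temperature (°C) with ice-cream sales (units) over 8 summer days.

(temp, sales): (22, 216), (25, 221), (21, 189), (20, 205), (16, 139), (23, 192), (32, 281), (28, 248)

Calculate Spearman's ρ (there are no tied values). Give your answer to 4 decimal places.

0.8810

Rank temp: 4, 6, 3, 2, 1, 5, 8, 7
Rank sales: 5, 6, 2, 4, 1, 3, 8, 7
d = rank(temp) − rank(sales): -1, 0, 1, -2, 0, 2, 0, 0; Σd² = 10
ρ = 1 − 6Σd² / [n(n²−1)] = 1 − 6×10 / (8×63) = 1 − 60/504 ≈ 0.8810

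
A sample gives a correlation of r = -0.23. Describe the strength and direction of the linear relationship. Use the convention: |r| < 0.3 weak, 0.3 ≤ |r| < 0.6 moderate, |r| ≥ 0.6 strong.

weak negative

r = -0.23 < 0 so the relationship is negative.
|r| = 0.23, which falls in the weak range.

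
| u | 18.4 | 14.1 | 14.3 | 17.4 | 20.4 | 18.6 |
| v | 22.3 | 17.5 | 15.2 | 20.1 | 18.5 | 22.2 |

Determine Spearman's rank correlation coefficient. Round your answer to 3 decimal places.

Rank u: 4, 1, 2, 3, 6, 5
Rank v: 6, 2, 1, 4, 3, 5
d = rank(u) − rank(v): -2, -1, 1, -1, 3, 0; Σd² = 16
ρ = 1 − 6Σd² / [n(n²−1)] = 1 − 6×16 / (6×35) = 1 − 96/210 ≈ 0.543

0.543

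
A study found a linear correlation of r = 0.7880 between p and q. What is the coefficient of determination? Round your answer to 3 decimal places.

r² = (0.7880)² = 0.621

0.621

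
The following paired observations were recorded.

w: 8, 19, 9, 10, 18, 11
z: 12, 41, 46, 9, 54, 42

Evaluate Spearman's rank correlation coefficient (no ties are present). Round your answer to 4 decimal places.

Rank w: 1, 6, 2, 3, 5, 4
Rank z: 2, 3, 5, 1, 6, 4
d = rank(w) − rank(z): -1, 3, -3, 2, -1, 0; Σd² = 24
ρ = 1 − 6Σd² / [n(n²−1)] = 1 − 6×24 / (6×35) = 1 − 144/210 ≈ 0.3143

0.3143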